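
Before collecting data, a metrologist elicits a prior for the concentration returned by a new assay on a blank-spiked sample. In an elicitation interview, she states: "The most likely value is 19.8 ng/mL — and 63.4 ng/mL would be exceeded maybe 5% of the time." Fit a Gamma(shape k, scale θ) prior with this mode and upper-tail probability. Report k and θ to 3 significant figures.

k ≈ 2.94, θ ≈ 10.2

Gamma(k,θ) with k>1 has mode (k−1)θ, so θ = 19.8/(k−1).
Need P(X < 63.4) = 0.95 with θ tied to k this way. Start at k = 2, θ = 19.8: P(X<63.4) ≈ 0.829.
Too low — raise k to concentrate. Iterating converges to k ≈ 2.94.
Then θ = 19.8/(2.94−1) ≈ 10.2.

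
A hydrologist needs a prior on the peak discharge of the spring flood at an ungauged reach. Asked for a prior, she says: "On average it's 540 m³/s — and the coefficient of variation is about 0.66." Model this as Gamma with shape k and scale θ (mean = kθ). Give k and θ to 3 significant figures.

For Gamma(k, scale θ): mean = kθ, variance = kθ², so CV = 1/√k.
CV = 0.66, hence k = 1/CV² = 2.3.
Then θ = mean/k = 540/2.3 = 235.

k ≈ 2.3, θ ≈ 235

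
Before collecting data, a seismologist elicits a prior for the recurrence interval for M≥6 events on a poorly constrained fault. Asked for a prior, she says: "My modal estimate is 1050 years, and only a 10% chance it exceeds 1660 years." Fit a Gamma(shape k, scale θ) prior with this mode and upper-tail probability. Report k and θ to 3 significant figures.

k ≈ 9.94, θ ≈ 117

Gamma(k,θ) with k>1 has mode (k−1)θ, so θ = 1050/(k−1).
Need P(X < 1660) = 0.9 with θ tied to k this way. Start at k = 2, θ = 1050: P(X<1660) ≈ 0.469.
Too low — raise k to concentrate. Iterating converges to k ≈ 9.94.
Then θ = 1050/(9.94−1) ≈ 117.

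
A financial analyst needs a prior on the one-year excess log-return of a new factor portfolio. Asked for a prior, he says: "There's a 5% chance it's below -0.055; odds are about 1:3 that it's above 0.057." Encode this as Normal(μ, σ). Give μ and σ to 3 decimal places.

The p-quantile of Normal(μ,σ) is μ + z_p·σ, with z_{0.05} = -1.645 and z_{0.75} = 0.6745.
Eliminate σ: μ = (z₂·x₁ − z₁·x₂)/(z₂ − z₁) = (0.6745·-0.055 − (-1.645)·0.057)/2.319 = 0.024.
Then σ = (x₂ − x₁)/(z₂ − z₁) = (0.057 − -0.055)/2.319 = 0.048.

μ = 0.024, σ = 0.048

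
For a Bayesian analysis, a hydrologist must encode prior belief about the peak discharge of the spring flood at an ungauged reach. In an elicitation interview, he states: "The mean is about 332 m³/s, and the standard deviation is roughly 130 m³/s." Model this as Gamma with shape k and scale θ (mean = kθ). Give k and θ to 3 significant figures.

For Gamma(k, scale θ): mean = kθ, variance = kθ², so CV = 1/√k.
CV = SD/mean = 130/332 = 0.3916, hence k = 1/CV² = 6.52.
Then θ = mean/k = 332/6.52 = 50.9.

k ≈ 6.52, θ ≈ 50.9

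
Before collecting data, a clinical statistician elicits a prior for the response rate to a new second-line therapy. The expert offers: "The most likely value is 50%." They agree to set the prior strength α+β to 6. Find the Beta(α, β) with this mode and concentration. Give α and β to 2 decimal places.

α = 3.00, β = 3.00

For α,β > 1 the Beta mode is (α−1)/(α+β−2). With α+β = 6, the mode is (α−1)/4.
Set (α−1)/4 = 0.5 → α = 1 + 0.5·4 = 3.00.
β = 6 − α = 3.00.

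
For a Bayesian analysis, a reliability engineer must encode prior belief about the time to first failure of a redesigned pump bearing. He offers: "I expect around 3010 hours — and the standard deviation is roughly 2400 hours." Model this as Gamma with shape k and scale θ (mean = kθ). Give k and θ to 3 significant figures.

For Gamma(k, scale θ): mean = kθ, variance = kθ², so CV = 1/√k.
CV = SD/mean = 2400/3010 = 0.7973, hence k = 1/CV² = 1.57.
Then θ = mean/k = 3010/1.57 = 1910.

k ≈ 1.57, θ ≈ 1910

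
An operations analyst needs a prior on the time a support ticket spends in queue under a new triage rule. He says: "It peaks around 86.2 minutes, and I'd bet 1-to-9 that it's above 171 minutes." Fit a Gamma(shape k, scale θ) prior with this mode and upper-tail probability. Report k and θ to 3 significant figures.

k ≈ 5.08, θ ≈ 21.1

Gamma(k,θ) with k>1 has mode (k−1)θ, so θ = 86.2/(k−1).
Need P(X < 171) = 0.9 with θ tied to k this way. Start at k = 2, θ = 86.2: P(X<171) ≈ 0.590.
Too low — raise k to concentrate. Iterating converges to k ≈ 5.08.
Then θ = 86.2/(5.08−1) ≈ 21.1.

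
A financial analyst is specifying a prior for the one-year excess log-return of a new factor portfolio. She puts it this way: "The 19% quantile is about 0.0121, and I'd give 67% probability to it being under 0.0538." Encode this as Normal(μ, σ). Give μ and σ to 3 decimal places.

For Normal(μ,σ), the p-quantile is μ + z_p·σ. Here z_{0.19} = -0.8779, z_{0.67} = 0.4399.
So 0.0121 = μ − 0.8779σ and 0.0538 = μ + 0.4399σ.
Subtracting: σ = (0.0538 − 0.0121)/(0.4399 − (-0.8779)) = 0.032.
Then μ = 0.0121 − (-0.8779)·0.032 = 0.040.

μ = 0.040, σ = 0.032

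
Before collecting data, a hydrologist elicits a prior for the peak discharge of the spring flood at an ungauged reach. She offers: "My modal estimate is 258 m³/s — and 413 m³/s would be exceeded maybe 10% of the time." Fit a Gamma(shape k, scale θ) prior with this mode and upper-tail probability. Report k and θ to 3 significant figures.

k ≈ 9.49, θ ≈ 30.4

Gamma(k,θ) with k>1 has mode (k−1)θ, so θ = 258/(k−1).
Need P(X < 413) = 0.9 with θ tied to k this way. Start at k = 2, θ = 258: P(X<413) ≈ 0.475.
Too low — raise k to concentrate. Iterating converges to k ≈ 9.49.
Then θ = 258/(9.49−1) ≈ 30.4.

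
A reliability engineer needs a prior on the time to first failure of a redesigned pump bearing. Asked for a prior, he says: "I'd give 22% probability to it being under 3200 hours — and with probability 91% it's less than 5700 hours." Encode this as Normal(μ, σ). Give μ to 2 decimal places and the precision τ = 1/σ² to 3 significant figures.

μ = 4113.64, τ = 7.14e-07

For Normal(μ,σ), the p-quantile is μ + z_p·σ. Here z_{0.22} = -0.7722, z_{0.91} = 1.341.
So 3200 = μ − 0.7722σ and 5700 = μ + 1.341σ.
Subtracting: σ = (5700 − 3200)/(1.341 − (-0.7722)) = 1183.18.
Then μ = 3200 − (-0.7722)·1183.18 = 4113.64.
Precision τ = 1/σ² = 1/1183² = 7.14e-07.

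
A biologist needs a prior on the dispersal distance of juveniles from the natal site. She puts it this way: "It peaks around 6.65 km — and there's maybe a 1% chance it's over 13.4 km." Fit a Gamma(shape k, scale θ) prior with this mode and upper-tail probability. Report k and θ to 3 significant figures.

k ≈ 11, θ ≈ 0.666

Gamma(k,θ) with k>1 has mode (k−1)θ, so θ = 6.65/(k−1).
Need P(X < 13.4) = 0.99 with θ tied to k this way. Start at k = 2, θ = 6.65: P(X<13.4) ≈ 0.598.
Too low — raise k to concentrate. Iterating converges to k ≈ 11.
Then θ = 6.65/(11−1) ≈ 0.666.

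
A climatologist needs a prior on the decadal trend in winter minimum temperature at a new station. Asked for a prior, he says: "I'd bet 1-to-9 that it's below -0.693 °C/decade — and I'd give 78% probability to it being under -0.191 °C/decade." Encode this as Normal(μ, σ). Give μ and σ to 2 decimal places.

For Normal(μ,σ), the p-quantile is μ + z_p·σ. Here z_{0.1} = -1.282, z_{0.78} = 0.7722.
So -0.693 = μ − 1.282σ and -0.191 = μ + 0.7722σ.
Subtracting: σ = (-0.191 − -0.693)/(0.7722 − (-1.282)) = 0.24.
Then μ = -0.693 − (-1.282)·0.24 = -0.38.

μ = -0.38, σ = 0.24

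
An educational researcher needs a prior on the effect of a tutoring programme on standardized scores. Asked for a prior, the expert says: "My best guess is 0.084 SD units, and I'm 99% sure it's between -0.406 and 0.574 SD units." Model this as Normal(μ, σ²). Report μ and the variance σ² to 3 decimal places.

μ = 0.084, σ² = 0.036

A symmetric 99% interval runs μ ± z·σ with z = 2.576.
Half-width = 0.49, so σ = 0.49/2.576 = 0.1902 and σ² = 0.036.
μ is the stated best guess, 0.084.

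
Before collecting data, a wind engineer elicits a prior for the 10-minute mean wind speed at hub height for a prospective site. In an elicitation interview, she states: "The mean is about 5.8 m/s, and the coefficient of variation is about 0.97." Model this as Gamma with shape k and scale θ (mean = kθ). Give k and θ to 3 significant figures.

k ≈ 1.06, θ ≈ 5.46

For Gamma(k, scale θ): mean = kθ, variance = kθ², so CV = 1/√k.
CV = 0.97, hence k = 1/CV² = 1.06.
Then θ = mean/k = 5.8/1.06 = 5.46.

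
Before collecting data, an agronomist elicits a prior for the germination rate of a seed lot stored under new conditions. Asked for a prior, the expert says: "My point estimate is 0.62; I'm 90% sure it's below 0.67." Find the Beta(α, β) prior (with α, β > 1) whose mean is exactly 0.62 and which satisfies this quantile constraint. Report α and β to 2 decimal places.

α ≈ 94.42, β ≈ 57.87

With mean 0.62 fixed, write α = 0.62s, β = 0.38s where s = α+β.
Need P(θ < 0.67) = 0.9 under Beta(0.62s, 0.38s). Normal approximation: (q−m)/√(m(1−m)/s) ≈ z_{0.9} = 1.28, so s ≈ 0.62·0.38·(1.28)²/(0.67−0.62)² = 154.8.
At s = 154.8: P(θ<0.67) ≈ 0.902. Adjusting to match 0.9 gives s ≈ 152.29.
So α = 0.62·152.29 ≈ 94.42, β = 0.38·152.29 ≈ 57.87.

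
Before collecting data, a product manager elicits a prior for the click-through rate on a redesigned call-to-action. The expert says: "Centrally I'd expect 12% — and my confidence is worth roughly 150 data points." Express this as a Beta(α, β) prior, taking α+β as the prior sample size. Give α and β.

Under the effective-sample-size interpretation, Beta(α, β) has prior mean α/(α+β) and prior sample size α+β.
So α+β = 150 and α/(α+β) = 0.12, giving α = 0.12·150 = 18 and β = 150 − 18 = 132.

α = 18, β = 132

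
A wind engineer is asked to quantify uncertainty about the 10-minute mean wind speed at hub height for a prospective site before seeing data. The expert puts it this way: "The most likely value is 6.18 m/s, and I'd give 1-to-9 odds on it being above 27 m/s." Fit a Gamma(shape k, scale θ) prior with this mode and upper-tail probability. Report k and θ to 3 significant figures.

k ≈ 1.83, θ ≈ 7.42

Gamma(k,θ) with k>1 has mode (k−1)θ, so θ = 6.18/(k−1).
Need P(X < 27) = 0.9 with θ tied to k this way. Start at k = 2, θ = 6.18: P(X<27) ≈ 0.932.
Too high — lower k to spread out. Iterating converges to k ≈ 1.83.
Then θ = 6.18/(1.83−1) ≈ 7.42.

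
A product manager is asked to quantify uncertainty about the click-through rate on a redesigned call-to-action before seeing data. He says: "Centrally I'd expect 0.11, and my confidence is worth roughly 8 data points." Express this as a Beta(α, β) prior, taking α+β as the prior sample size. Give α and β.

α = 0.88, β = 7.12

Under the effective-sample-size interpretation, Beta(α, β) has prior mean α/(α+β) and prior sample size α+β.
So α+β = 8 and α/(α+β) = 0.11, giving α = 0.11·8 = 0.88 and β = 8 − 0.88 = 7.12.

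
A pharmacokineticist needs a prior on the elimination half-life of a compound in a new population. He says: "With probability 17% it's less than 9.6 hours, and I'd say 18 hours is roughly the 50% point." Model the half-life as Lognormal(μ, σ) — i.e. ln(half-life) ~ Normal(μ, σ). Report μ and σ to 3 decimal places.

If T ~ Lognormal(μ,σ) then ln T ~ Normal(μ,σ), so the p-quantile of ln T is μ + z_p·σ.
ln(9.6) = 2.262 and ln(18) = 2.89; z_{0.17} = -0.9542, z_{0.5} = 0.
σ = (2.89 − 2.262)/(0 − (-0.9542)) = 0.659.
μ = 2.262 − (-0.9542)·0.659 = 2.890.

μ ≈ 2.890, σ ≈ 0.659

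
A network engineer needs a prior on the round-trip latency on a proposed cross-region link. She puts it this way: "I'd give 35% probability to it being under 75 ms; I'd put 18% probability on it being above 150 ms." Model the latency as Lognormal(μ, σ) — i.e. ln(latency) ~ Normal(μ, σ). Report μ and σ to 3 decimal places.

μ ≈ 4.523, σ ≈ 0.533

If T ~ Lognormal(μ,σ) then ln T ~ Normal(μ,σ), so the p-quantile of ln T is μ + z_p·σ.
ln(75) = 4.317 and ln(150) = 5.011; z_{0.35} = -0.3853, z_{0.82} = 0.9154.
σ = (5.011 − 4.317)/(0.9154 − (-0.3853)) = 0.533.
μ = 4.317 − (-0.3853)·0.533 = 4.523.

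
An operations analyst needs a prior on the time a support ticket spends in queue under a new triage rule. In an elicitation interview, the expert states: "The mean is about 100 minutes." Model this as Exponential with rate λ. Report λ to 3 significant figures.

Exponential mean = 1/λ, so λ = 1/100.0 = 0.01.

λ ≈ 0.01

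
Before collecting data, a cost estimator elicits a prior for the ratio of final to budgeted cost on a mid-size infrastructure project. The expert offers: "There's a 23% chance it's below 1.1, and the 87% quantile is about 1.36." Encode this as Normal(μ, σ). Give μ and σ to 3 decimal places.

For Normal(μ,σ), the p-quantile is μ + z_p·σ. Here z_{0.23} = -0.7388, z_{0.87} = 1.126.
So 1.1 = μ − 0.7388σ and 1.36 = μ + 1.126σ.
Subtracting: σ = (1.36 − 1.1)/(1.126 − (-0.7388)) = 0.139.
Then μ = 1.1 − (-0.7388)·0.139 = 1.203.

μ = 1.203, σ = 0.139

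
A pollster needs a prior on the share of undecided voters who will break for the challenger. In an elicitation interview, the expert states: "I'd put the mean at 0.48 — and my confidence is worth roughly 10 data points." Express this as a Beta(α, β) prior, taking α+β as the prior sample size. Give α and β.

α = 4.8, β = 5.2

Under the effective-sample-size interpretation, Beta(α, β) has prior mean α/(α+β) and prior sample size α+β.
So α+β = 10 and α/(α+β) = 0.48, giving α = 0.48·10 = 4.8 and β = 10 − 4.8 = 5.2.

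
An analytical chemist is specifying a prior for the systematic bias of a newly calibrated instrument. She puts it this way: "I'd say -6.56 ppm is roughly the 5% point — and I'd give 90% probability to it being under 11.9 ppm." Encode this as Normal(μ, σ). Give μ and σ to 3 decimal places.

μ = 3.816, σ = 6.308

For Normal(μ,σ), the p-quantile is μ + z_p·σ. Here z_{0.05} = -1.645, z_{0.9} = 1.282.
So -6.56 = μ − 1.645σ and 11.9 = μ + 1.282σ.
Subtracting: σ = (11.9 − -6.56)/(1.282 − (-1.645)) = 6.308.
Then μ = -6.56 − (-1.645)·6.308 = 3.816.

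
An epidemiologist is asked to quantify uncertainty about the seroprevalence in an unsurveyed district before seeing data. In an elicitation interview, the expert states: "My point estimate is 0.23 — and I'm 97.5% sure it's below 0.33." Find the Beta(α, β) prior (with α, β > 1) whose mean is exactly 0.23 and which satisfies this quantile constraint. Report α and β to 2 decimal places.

α ≈ 17.57, β ≈ 58.83

With mean 0.23 fixed, write α = 0.23s, β = 0.77s where s = α+β.
Need P(θ < 0.33) = 0.975 under Beta(0.23s, 0.77s). Normal approximation: (q−m)/√(m(1−m)/s) ≈ z_{0.975} = 1.96, so s ≈ 0.23·0.77·(1.96)²/(0.33−0.23)² = 68.0.
At s = 68.0: P(θ<0.33) ≈ 0.968. Adjusting to match 0.975 gives s ≈ 76.41.
So α = 0.23·76.41 ≈ 17.57, β = 0.77·76.41 ≈ 58.83.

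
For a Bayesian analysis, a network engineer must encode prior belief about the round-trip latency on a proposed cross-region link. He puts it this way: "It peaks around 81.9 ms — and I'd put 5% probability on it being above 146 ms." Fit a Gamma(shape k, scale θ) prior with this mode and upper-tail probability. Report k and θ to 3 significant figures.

k ≈ 9.34, θ ≈ 9.82

Gamma(k,θ) with k>1 has mode (k−1)θ, so θ = 81.9/(k−1).
Need P(X < 146) = 0.95 with θ tied to k this way. Start at k = 2, θ = 81.9: P(X<146) ≈ 0.532.
Too low — raise k to concentrate. Iterating converges to k ≈ 9.34.
Then θ = 81.9/(9.34−1) ≈ 9.82.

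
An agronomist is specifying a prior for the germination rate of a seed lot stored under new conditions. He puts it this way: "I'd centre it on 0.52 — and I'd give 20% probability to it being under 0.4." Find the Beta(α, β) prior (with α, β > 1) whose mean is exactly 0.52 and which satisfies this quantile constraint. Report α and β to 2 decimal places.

With mean 0.52 fixed, write α = 0.52s, β = 0.48s where s = α+β.
Need P(θ < 0.4) = 0.2 under Beta(0.52s, 0.48s). Normal approximation: (q−m)/√(m(1−m)/s) ≈ z_{0.2} = -0.842, so s ≈ 0.52·0.48·(-0.842)²/(0.4−0.52)² = 12.3.
At s = 12.3: P(θ<0.4) ≈ 0.201. Adjusting to match 0.2 gives s ≈ 12.35.
So α = 0.52·12.35 ≈ 6.42, β = 0.48·12.35 ≈ 5.93.

α ≈ 6.42, β ≈ 5.93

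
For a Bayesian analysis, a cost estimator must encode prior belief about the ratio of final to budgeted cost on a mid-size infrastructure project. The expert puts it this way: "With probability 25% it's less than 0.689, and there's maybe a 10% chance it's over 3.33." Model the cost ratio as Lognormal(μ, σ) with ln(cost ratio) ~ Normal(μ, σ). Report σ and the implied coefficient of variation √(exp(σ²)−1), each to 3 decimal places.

σ ≈ 0.805, CV ≈ 0.956

If T ~ Lognormal(μ,σ) then ln T ~ Normal(μ,σ), so the p-quantile of ln T is μ + z_p·σ.
ln(0.689) = -0.3725 and ln(3.33) = 1.203; z_{0.25} = -0.6745, z_{0.9} = 1.282.
σ = (1.203 − -0.3725)/(1.282 − (-0.6745)) = 0.805.
μ = -0.3725 − (-0.6745)·0.805 = 0.171.
CV = √(exp(σ²)−1) = √(exp(0.6487)−1) = 0.956.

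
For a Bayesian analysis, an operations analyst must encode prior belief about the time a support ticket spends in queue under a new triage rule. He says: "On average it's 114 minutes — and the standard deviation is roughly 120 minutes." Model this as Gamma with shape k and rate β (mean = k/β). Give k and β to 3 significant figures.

k ≈ 0.902, β ≈ 0.00792

For Gamma(k, rate β): mean = k/β, variance = k/β², so CV = 1/√k.
CV = SD/mean = 120/114 = 1.053, hence k = 1/CV² = 0.902.
Then β = k/mean = 0.902/114 = 0.00792.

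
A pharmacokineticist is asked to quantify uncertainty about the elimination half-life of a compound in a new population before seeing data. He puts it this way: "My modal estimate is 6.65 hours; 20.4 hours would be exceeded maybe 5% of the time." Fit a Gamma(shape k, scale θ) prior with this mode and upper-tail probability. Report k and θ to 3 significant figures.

Gamma(k,θ) with k>1 has mode (k−1)θ, so θ = 6.65/(k−1).
Need P(X < 20.4) = 0.95 with θ tied to k this way. Start at k = 2, θ = 6.65: P(X<20.4) ≈ 0.811.
Too low — raise k to concentrate. Iterating converges to k ≈ 3.1.
Then θ = 6.65/(3.1−1) ≈ 3.16.

k ≈ 3.1, θ ≈ 3.16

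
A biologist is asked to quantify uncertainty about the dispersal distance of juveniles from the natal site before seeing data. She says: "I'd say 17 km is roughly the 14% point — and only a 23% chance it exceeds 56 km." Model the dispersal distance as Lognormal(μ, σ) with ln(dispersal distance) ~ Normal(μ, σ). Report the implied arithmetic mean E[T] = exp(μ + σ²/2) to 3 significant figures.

E[T] ≈ 42.8 km

If T ~ Lognormal(μ,σ) then ln T ~ Normal(μ,σ), so the p-quantile of ln T is μ + z_p·σ.
ln(17) = 2.833 and ln(56) = 4.025; z_{0.14} = -1.08, z_{0.77} = 0.7388.
σ = (4.025 − 2.833)/(0.7388 − (-1.08)) = 0.655.
μ = 2.833 − (-1.08)·0.655 = 3.541.
E[T] = exp(μ + σ²/2) = exp(3.541 + 0.2147) = 42.8 km.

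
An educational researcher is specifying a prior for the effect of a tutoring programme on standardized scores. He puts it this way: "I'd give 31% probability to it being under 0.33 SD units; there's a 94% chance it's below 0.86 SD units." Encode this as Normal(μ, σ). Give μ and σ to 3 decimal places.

μ = 0.458, σ = 0.258

The p-quantile of Normal(μ,σ) is μ + z_p·σ, with z_{0.31} = -0.4959 and z_{0.94} = 1.555.
Eliminate σ: μ = (z₂·x₁ − z₁·x₂)/(z₂ − z₁) = (1.555·0.33 − (-0.4959)·0.86)/2.051 = 0.458.
Then σ = (x₂ − x₁)/(z₂ − z₁) = (0.86 − 0.33)/2.051 = 0.258.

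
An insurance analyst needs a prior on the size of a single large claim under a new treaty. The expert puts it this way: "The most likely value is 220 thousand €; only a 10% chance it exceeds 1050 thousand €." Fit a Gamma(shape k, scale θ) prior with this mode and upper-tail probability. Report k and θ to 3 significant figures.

Gamma(k,θ) with k>1 has mode (k−1)θ, so θ = 220/(k−1).
Need P(X < 1050) = 0.9 with θ tied to k this way. Start at k = 2, θ = 220: P(X<1050) ≈ 0.951.
Too high — lower k to spread out. Iterating converges to k ≈ 1.73.
Then θ = 220/(1.73−1) ≈ 302.

k ≈ 1.73, θ ≈ 302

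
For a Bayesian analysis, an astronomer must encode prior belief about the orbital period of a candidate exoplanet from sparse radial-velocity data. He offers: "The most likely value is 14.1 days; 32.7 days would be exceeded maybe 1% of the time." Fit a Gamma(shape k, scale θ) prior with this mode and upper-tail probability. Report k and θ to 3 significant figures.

k ≈ 7.74, θ ≈ 2.09

Gamma(k,θ) with k>1 has mode (k−1)θ, so θ = 14.1/(k−1).
Need P(X < 32.7) = 0.99 with θ tied to k this way. Start at k = 2, θ = 14.1: P(X<32.7) ≈ 0.674.
Too low — raise k to concentrate. Iterating converges to k ≈ 7.74.
Then θ = 14.1/(7.74−1) ≈ 2.09.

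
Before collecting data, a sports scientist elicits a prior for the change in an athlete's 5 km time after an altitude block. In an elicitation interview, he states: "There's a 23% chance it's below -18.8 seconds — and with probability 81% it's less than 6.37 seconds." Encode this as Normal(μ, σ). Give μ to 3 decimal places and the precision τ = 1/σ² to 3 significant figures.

μ = -7.297, τ = 0.00413

The p-quantile of Normal(μ,σ) is μ + z_p·σ, with z_{0.23} = -0.7388 and z_{0.81} = 0.8779.
Eliminate σ: μ = (z₂·x₁ − z₁·x₂)/(z₂ − z₁) = (0.8779·-18.8 − (-0.7388)·6.37)/1.617 = -7.297.
Then σ = (x₂ − x₁)/(z₂ − z₁) = (6.37 − -18.8)/1.617 = 15.568.
Precision τ = 1/σ² = 1/15.57² = 0.00413.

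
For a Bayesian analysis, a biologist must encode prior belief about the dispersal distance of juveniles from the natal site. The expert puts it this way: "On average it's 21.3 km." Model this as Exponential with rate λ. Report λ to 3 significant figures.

λ ≈ 0.0469

Exponential mean = 1/λ, so λ = 1/21.3 = 0.0469.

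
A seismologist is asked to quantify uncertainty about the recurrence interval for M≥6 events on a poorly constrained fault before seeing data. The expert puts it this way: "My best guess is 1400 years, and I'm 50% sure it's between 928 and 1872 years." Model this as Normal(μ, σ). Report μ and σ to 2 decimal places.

A symmetric 50% interval runs μ ± z·σ with z = 0.6745.
Half-width = 472, so σ = 472/0.6745 = 699.79.
μ is the stated best guess, 1400.00.

μ = 1400.00, σ = 699.79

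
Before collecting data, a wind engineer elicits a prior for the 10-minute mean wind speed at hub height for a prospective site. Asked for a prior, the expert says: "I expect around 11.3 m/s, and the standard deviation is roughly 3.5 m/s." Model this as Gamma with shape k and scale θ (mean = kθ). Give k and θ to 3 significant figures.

k ≈ 10.4, θ ≈ 1.08

For Gamma(k, scale θ): mean = kθ, variance = kθ², so CV = 1/√k.
CV = SD/mean = 3.5/11.3 = 0.3097, hence k = 1/CV² = 10.4.
Then θ = mean/k = 11.3/10.4 = 1.08.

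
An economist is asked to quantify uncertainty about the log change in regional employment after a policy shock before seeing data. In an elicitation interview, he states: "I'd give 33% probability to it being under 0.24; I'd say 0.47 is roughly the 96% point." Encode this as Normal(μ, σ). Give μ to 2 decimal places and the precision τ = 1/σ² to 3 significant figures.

For Normal(μ,σ), the p-quantile is μ + z_p·σ. Here z_{0.33} = -0.4399, z_{0.96} = 1.751.
So 0.24 = μ − 0.4399σ and 0.47 = μ + 1.751σ.
Subtracting: σ = (0.47 − 0.24)/(1.751 − (-0.4399)) = 0.10.
Then μ = 0.24 − (-0.4399)·0.10 = 0.29.
Precision τ = 1/σ² = 1/0.105² = 90.7.

μ = 0.29, τ = 90.7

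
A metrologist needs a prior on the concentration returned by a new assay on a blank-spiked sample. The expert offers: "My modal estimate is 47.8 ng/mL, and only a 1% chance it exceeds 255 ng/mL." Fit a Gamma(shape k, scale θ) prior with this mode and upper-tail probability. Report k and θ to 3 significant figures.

Gamma(k,θ) with k>1 has mode (k−1)θ, so θ = 47.8/(k−1).
Need P(X < 255) = 0.99 with θ tied to k this way. Start at k = 2, θ = 47.8: P(X<255) ≈ 0.969.
Too low — raise k to concentrate. Iterating converges to k ≈ 2.37.
Then θ = 47.8/(2.37−1) ≈ 34.9.

k ≈ 2.37, θ ≈ 34.9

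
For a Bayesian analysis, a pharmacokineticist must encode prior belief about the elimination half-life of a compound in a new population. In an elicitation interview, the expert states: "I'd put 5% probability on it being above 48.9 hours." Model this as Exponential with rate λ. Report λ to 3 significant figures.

P(T > 48.9) = e^(−λ·48.9) = 0.05, so λ = −ln(0.05)/48.9 = 0.0613.

λ ≈ 0.0613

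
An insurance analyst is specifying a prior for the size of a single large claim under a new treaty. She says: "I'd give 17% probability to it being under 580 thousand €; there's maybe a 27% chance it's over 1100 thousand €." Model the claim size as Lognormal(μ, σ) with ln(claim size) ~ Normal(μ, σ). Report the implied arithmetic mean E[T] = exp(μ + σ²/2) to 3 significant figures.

E[T] ≈ 931 thousand €

If T ~ Lognormal(μ,σ) then ln T ~ Normal(μ,σ), so the p-quantile of ln T is μ + z_p·σ.
ln(580) = 6.363 and ln(1100) = 7.003; z_{0.17} = -0.9542, z_{0.73} = 0.6128.
σ = (7.003 − 6.363)/(0.6128 − (-0.9542)) = 0.408.
μ = 6.363 − (-0.9542)·0.408 = 6.753.
E[T] = exp(μ + σ²/2) = exp(6.753 + 0.0834) = 931 thousand €.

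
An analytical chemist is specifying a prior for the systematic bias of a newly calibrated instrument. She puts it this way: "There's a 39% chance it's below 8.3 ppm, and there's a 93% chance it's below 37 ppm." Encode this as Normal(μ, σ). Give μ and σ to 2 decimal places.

The p-quantile of Normal(μ,σ) is μ + z_p·σ, with z_{0.39} = -0.2793 and z_{0.93} = 1.476.
Eliminate σ: μ = (z₂·x₁ − z₁·x₂)/(z₂ − z₁) = (1.476·8.3 − (-0.2793)·37)/1.755 = 12.87.
Then σ = (x₂ − x₁)/(z₂ − z₁) = (37 − 8.3)/1.755 = 16.35.

μ = 12.87, σ = 16.35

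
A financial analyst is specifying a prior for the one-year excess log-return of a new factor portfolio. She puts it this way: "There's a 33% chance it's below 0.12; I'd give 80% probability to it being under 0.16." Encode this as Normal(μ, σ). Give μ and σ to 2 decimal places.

μ = 0.13, σ = 0.03

The p-quantile of Normal(μ,σ) is μ + z_p·σ, with z_{0.33} = -0.4399 and z_{0.8} = 0.8416.
Eliminate σ: μ = (z₂·x₁ − z₁·x₂)/(z₂ − z₁) = (0.8416·0.12 − (-0.4399)·0.16)/1.282 = 0.13.
Then σ = (x₂ − x₁)/(z₂ − z₁) = (0.16 − 0.12)/1.282 = 0.03.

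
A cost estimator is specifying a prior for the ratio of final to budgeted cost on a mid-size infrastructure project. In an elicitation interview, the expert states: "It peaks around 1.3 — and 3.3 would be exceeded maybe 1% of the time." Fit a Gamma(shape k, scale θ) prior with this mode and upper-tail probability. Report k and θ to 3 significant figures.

Gamma(k,θ) with k>1 has mode (k−1)θ, so θ = 1.3/(k−1).
Need P(X < 3.3) = 0.99 with θ tied to k this way. Start at k = 2, θ = 1.3: P(X<3.3) ≈ 0.721.
Too low — raise k to concentrate. Iterating converges to k ≈ 6.39.
Then θ = 1.3/(6.39−1) ≈ 0.241.

k ≈ 6.39, θ ≈ 0.241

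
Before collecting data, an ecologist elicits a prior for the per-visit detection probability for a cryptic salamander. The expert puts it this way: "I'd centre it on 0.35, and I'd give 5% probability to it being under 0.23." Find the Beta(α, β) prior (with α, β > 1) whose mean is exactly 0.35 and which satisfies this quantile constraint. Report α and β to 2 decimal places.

α ≈ 13.57, β ≈ 25.20

With mean 0.35 fixed, write α = 0.35s, β = 0.65s where s = α+β.
Need P(θ < 0.23) = 0.05 under Beta(0.35s, 0.65s). Normal approximation: (q−m)/√(m(1−m)/s) ≈ z_{0.05} = -1.64, so s ≈ 0.35·0.65·(-1.64)²/(0.23−0.35)² = 42.7.
At s = 42.7: P(θ<0.23) ≈ 0.042. Adjusting to match 0.05 gives s ≈ 38.77.
So α = 0.35·38.77 ≈ 13.57, β = 0.65·38.77 ≈ 25.20.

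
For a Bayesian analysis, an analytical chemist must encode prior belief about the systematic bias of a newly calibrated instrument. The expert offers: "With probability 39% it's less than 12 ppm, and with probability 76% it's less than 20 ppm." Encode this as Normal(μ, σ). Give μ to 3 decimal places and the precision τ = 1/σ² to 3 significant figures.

μ = 14.267, τ = 0.0152

For Normal(μ,σ), the p-quantile is μ + z_p·σ. Here z_{0.39} = -0.2793, z_{0.76} = 0.7063.
So 12 = μ − 0.2793σ and 20 = μ + 0.7063σ.
Subtracting: σ = (20 − 12)/(0.7063 − (-0.2793)) = 8.117.
Then μ = 12 − (-0.2793)·8.117 = 14.267.
Precision τ = 1/σ² = 1/8.117² = 0.0152.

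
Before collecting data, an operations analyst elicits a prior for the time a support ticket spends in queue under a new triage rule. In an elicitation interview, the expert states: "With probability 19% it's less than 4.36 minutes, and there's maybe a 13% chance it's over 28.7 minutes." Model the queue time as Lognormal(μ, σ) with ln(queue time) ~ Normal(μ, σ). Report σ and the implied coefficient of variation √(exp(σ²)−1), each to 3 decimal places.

σ ≈ 0.940, CV ≈ 1.192

If T ~ Lognormal(μ,σ) then ln T ~ Normal(μ,σ), so the p-quantile of ln T is μ + z_p·σ.
ln(4.36) = 1.472 and ln(28.7) = 3.357; z_{0.19} = -0.8779, z_{0.87} = 1.126.
σ = (3.357 − 1.472)/(1.126 − (-0.8779)) = 0.940.
μ = 1.472 − (-0.8779)·0.940 = 2.298.
CV = √(exp(σ²)−1) = √(exp(0.8840)−1) = 1.192.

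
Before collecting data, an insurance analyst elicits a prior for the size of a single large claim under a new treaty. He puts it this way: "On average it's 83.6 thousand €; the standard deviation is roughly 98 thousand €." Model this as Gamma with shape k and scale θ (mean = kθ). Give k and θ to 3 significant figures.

k ≈ 0.728, θ ≈ 115

For Gamma(k, scale θ): mean = kθ, variance = kθ², so CV = 1/√k.
CV = SD/mean = 98/83.6 = 1.172, hence k = 1/CV² = 0.728.
Then θ = mean/k = 83.6/0.728 = 115.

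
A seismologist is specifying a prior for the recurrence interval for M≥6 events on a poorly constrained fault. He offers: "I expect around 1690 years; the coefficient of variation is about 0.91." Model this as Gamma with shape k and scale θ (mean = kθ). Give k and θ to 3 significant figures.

For Gamma(k, scale θ): mean = kθ, variance = kθ², so CV = 1/√k.
CV = 0.91, hence k = 1/CV² = 1.21.
Then θ = mean/k = 1690/1.21 = 1400.

k ≈ 1.21, θ ≈ 1400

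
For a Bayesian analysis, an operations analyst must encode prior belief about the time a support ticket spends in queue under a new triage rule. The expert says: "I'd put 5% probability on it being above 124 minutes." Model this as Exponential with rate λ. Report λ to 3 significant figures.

P(T > 124.0) = e^(−λ·124.0) = 0.05, so λ = −ln(0.05)/124.0 = 0.0242.

λ ≈ 0.0242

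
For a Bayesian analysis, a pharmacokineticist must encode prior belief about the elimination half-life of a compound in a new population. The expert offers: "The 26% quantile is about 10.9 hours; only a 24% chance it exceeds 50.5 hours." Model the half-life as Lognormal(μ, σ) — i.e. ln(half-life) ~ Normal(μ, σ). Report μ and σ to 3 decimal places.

If T ~ Lognormal(μ,σ) then ln T ~ Normal(μ,σ), so the p-quantile of ln T is μ + z_p·σ.
ln(10.9) = 2.389 and ln(50.5) = 3.922; z_{0.26} = -0.6433, z_{0.76} = 0.7063.
σ = (3.922 − 2.389)/(0.7063 − (-0.6433)) = 1.136.
μ = 2.389 − (-0.6433)·1.136 = 3.120.

μ ≈ 3.120, σ ≈ 1.136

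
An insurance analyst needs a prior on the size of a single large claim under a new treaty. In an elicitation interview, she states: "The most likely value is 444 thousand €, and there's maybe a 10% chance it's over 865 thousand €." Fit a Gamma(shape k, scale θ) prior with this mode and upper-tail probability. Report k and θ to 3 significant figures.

Gamma(k,θ) with k>1 has mode (k−1)θ, so θ = 444/(k−1).
Need P(X < 865) = 0.9 with θ tied to k this way. Start at k = 2, θ = 444: P(X<865) ≈ 0.580.
Too low — raise k to concentrate. Iterating converges to k ≈ 5.31.
Then θ = 444/(5.31−1) ≈ 103.

k ≈ 5.31, θ ≈ 103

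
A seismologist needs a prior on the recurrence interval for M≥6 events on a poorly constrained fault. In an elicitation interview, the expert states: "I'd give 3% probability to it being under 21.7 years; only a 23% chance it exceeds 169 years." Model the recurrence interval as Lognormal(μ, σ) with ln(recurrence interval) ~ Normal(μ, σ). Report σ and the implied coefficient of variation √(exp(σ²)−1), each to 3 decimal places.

If T ~ Lognormal(μ,σ) then ln T ~ Normal(μ,σ), so the p-quantile of ln T is μ + z_p·σ.
ln(21.7) = 3.077 and ln(169) = 5.13; z_{0.03} = -1.881, z_{0.77} = 0.7388.
σ = (5.13 − 3.077)/(0.7388 − (-1.881)) = 0.784.
μ = 3.077 − (-1.881)·0.784 = 4.551.
CV = √(exp(σ²)−1) = √(exp(0.6139)−1) = 0.921.

σ ≈ 0.784, CV ≈ 0.921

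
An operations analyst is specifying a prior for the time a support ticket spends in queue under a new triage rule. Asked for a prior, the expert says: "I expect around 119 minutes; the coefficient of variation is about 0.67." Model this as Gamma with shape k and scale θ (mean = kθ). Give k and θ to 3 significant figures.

k ≈ 2.23, θ ≈ 53.4

For Gamma(k, scale θ): mean = kθ, variance = kθ², so CV = 1/√k.
CV = 0.67, hence k = 1/CV² = 2.23.
Then θ = mean/k = 119/2.23 = 53.4.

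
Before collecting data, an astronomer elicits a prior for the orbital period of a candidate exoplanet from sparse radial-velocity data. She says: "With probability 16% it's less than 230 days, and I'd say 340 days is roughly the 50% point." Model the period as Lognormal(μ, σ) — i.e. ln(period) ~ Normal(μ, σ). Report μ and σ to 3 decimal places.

μ ≈ 5.829, σ ≈ 0.393

If T ~ Lognormal(μ,σ) then ln T ~ Normal(μ,σ), so the p-quantile of ln T is μ + z_p·σ.
ln(230) = 5.438 and ln(340) = 5.829; z_{0.16} = -0.9945, z_{0.5} = 0.
σ = (5.829 − 5.438)/(0 − (-0.9945)) = 0.393.
μ = 5.438 − (-0.9945)·0.393 = 5.829.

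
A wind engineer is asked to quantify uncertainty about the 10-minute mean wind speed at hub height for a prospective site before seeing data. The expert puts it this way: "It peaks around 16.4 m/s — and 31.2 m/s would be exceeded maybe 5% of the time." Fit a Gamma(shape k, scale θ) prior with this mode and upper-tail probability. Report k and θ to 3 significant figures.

k ≈ 7.72, θ ≈ 2.44

Gamma(k,θ) with k>1 has mode (k−1)θ, so θ = 16.4/(k−1).
Need P(X < 31.2) = 0.95 with θ tied to k this way. Start at k = 2, θ = 16.4: P(X<31.2) ≈ 0.567.
Too low — raise k to concentrate. Iterating converges to k ≈ 7.72.
Then θ = 16.4/(7.72−1) ≈ 2.44.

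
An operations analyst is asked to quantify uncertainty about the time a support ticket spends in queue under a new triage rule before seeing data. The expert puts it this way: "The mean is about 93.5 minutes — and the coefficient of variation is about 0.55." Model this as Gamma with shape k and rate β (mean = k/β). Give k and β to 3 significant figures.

For Gamma(k, rate β): mean = k/β, variance = k/β², so CV = 1/√k.
CV = 0.55, hence k = 1/CV² = 3.31.
Then β = k/mean = 3.31/93.5 = 0.0354.

k ≈ 3.31, β ≈ 0.0354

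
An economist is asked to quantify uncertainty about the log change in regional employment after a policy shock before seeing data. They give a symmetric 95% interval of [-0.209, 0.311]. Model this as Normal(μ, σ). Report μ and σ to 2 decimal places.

A symmetric 95% interval runs μ ± z·σ with z = 1.96.
Half-width = 0.26, so σ = 0.26/1.96 = 0.13.
μ is the interval midpoint, 0.05.

μ = 0.05, σ = 0.13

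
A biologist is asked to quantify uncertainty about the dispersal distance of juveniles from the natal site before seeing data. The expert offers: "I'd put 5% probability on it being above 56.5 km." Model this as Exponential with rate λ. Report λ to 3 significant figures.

λ ≈ 0.053

P(T > 56.5) = e^(−λ·56.5) = 0.05, so λ = −ln(0.05)/56.5 = 0.053.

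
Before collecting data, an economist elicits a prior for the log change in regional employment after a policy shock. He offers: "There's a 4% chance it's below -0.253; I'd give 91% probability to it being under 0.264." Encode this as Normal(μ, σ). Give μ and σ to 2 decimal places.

μ = 0.04, σ = 0.17

The p-quantile of Normal(μ,σ) is μ + z_p·σ, with z_{0.04} = -1.751 and z_{0.91} = 1.341.
Eliminate σ: μ = (z₂·x₁ − z₁·x₂)/(z₂ − z₁) = (1.341·-0.253 − (-1.751)·0.264)/3.091 = 0.04.
Then σ = (x₂ − x₁)/(z₂ − z₁) = (0.264 − -0.253)/3.091 = 0.17.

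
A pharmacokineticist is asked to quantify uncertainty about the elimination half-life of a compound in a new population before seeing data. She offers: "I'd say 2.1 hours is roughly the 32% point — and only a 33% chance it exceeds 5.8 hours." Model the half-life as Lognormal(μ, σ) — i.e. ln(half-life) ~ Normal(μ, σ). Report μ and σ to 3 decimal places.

If T ~ Lognormal(μ,σ) then ln T ~ Normal(μ,σ), so the p-quantile of ln T is μ + z_p·σ.
ln(2.1) = 0.7419 and ln(5.8) = 1.758; z_{0.32} = -0.4677, z_{0.67} = 0.4399.
σ = (1.758 − 0.7419)/(0.4399 − (-0.4677)) = 1.119.
μ = 0.7419 − (-0.4677)·1.119 = 1.265.

μ ≈ 1.265, σ ≈ 1.119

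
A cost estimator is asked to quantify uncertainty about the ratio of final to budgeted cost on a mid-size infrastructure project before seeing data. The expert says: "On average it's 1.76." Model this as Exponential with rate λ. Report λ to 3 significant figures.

Exponential mean = 1/λ, so λ = 1/1.76 = 0.568.

λ ≈ 0.568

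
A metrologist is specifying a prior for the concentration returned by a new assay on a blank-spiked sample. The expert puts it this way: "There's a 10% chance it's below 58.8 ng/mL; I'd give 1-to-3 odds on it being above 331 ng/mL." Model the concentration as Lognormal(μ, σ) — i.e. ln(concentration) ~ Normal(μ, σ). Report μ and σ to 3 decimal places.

If T ~ Lognormal(μ,σ) then ln T ~ Normal(μ,σ), so the p-quantile of ln T is μ + z_p·σ.
ln(58.8) = 4.074 and ln(331) = 5.802; z_{0.1} = -1.282, z_{0.75} = 0.6745.
σ = (5.802 − 4.074)/(0.6745 − (-1.282)) = 0.883.
μ = 4.074 − (-1.282)·0.883 = 5.206.

μ ≈ 5.206, σ ≈ 0.883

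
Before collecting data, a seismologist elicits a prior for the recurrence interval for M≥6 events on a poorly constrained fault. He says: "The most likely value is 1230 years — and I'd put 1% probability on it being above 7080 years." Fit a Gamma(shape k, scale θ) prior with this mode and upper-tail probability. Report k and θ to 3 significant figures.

k ≈ 2.23, θ ≈ 1000

Gamma(k,θ) with k>1 has mode (k−1)θ, so θ = 1230/(k−1).
Need P(X < 7080) = 0.99 with θ tied to k this way. Start at k = 2, θ = 1230: P(X<7080) ≈ 0.979.
Too low — raise k to concentrate. Iterating converges to k ≈ 2.23.
Then θ = 1230/(2.23−1) ≈ 1000.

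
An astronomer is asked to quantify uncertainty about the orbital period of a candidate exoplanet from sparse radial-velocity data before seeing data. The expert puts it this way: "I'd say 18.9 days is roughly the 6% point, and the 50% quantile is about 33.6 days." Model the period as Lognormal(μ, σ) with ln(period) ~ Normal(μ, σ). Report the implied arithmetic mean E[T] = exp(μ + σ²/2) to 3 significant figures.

E[T] ≈ 36 days

If T ~ Lognormal(μ,σ) then ln T ~ Normal(μ,σ), so the p-quantile of ln T is μ + z_p·σ.
ln(18.9) = 2.939 and ln(33.6) = 3.515; z_{0.06} = -1.555, z_{0.5} = 0.
σ = (3.515 − 2.939)/(0 − (-1.555)) = 0.370.
μ = 2.939 − (-1.555)·0.370 = 3.515.
E[T] = exp(μ + σ²/2) = exp(3.515 + 0.0685) = 36 days.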